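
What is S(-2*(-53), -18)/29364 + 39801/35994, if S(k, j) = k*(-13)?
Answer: 46629868/44038659 ≈ 1.0588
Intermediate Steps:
S(k, j) = -13*k
S(-2*(-53), -18)/29364 + 39801/35994 = -(-26)*(-53)/29364 + 39801/35994 = -13*106*(1/29364) + 39801*(1/35994) = -1378*1/29364 + 13267/11998 = -689/14682 + 13267/11998 = 46629868/44038659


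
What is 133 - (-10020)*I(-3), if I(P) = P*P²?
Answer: -270407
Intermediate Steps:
I(P) = P³
133 - (-10020)*I(-3) = 133 - (-10020)*(-3)³ = 133 - (-10020)*(-27) = 133 - 334*810 = 133 - 270540 = -270407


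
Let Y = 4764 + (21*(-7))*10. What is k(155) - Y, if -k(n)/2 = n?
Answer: -3604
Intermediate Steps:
k(n) = -2*n
Y = 3294 (Y = 4764 - 147*10 = 4764 - 1470 = 3294)
k(155) - Y = -2*155 - 1*3294 = -310 - 3294 = -3604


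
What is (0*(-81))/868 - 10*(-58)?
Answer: 580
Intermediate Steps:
(0*(-81))/868 - 10*(-58) = 0*(1/868) + 580 = 0 + 580 = 580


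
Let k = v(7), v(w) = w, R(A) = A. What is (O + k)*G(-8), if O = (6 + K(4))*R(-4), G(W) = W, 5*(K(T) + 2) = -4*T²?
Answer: -1688/5 ≈ -337.60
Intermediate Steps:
K(T) = -2 - 4*T²/5 (K(T) = -2 + (-4*T²)/5 = -2 - 4*T²/5)
k = 7
O = 176/5 (O = (6 + (-2 - ⅘*4²))*(-4) = (6 + (-2 - ⅘*16))*(-4) = (6 + (-2 - 64/5))*(-4) = (6 - 74/5)*(-4) = -44/5*(-4) = 176/5 ≈ 35.200)
(O + k)*G(-8) = (176/5 + 7)*(-8) = (211/5)*(-8) = -1688/5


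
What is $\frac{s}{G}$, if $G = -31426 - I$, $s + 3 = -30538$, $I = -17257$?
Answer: $\frac{30541}{14169} \approx 2.1555$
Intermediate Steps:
$s = -30541$ ($s = -3 - 30538 = -30541$)
$G = -14169$ ($G = -31426 - -17257 = -31426 + 17257 = -14169$)
$\frac{s}{G} = - \frac{30541}{-14169} = \left(-30541\right) \left(- \frac{1}{14169}\right) = \frac{30541}{14169}$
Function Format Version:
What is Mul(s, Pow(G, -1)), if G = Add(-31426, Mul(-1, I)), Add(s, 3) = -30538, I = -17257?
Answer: Rational(30541, 14169) ≈ 2.1555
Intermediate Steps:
s = -30541 (s = Add(-3, -30538) = -30541)
G = -14169 (G = Add(-31426, Mul(-1, -17257)) = Add(-31426, 17257) = -14169)
Mul(s, Pow(G, -1)) = Mul(-30541, Pow(-14169, -1)) = Mul(-30541, Rational(-1, 14169)) = Rational(30541, 14169)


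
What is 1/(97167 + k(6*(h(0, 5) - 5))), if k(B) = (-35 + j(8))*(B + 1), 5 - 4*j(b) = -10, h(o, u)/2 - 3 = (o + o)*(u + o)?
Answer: 4/387793 ≈ 1.0315e-5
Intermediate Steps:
h(o, u) = 6 + 4*o*(o + u) (h(o, u) = 6 + 2*((o + o)*(u + o)) = 6 + 2*((2*o)*(o + u)) = 6 + 2*(2*o*(o + u)) = 6 + 4*o*(o + u))
j(b) = 15/4 (j(b) = 5/4 - ¼*(-10) = 5/4 + 5/2 = 15/4)
k(B) = -125/4 - 125*B/4 (k(B) = (-35 + 15/4)*(B + 1) = -125*(1 + B)/4 = -125/4 - 125*B/4)
1/(97167 + k(6*(h(0, 5) - 5))) = 1/(97167 + (-125/4 - 375*((6 + 4*0² + 4*0*5) - 5)/2)) = 1/(97167 + (-125/4 - 375*((6 + 4*0 + 0) - 5)/2)) = 1/(97167 + (-125/4 - 375*((6 + 0 + 0) - 5)/2)) = 1/(97167 + (-125/4 - 375*(6 - 5)/2)) = 1/(97167 + (-125/4 - 375/2)) = 1/(97167 - 875/4) = 1/(387793/4) = 4/387793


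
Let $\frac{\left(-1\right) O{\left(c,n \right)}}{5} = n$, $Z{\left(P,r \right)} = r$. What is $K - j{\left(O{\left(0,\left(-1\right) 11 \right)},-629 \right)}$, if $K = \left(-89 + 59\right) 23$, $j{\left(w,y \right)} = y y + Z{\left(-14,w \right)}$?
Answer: $-396386$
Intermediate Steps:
$O{\left(c,n \right)} = - 5 n$
$j{\left(w,y \right)} = w + y^{2}$ ($j{\left(w,y \right)} = y y + w = y^{2} + w = w + y^{2}$)
$K = -690$ ($K = \left(-30\right) 23 = -690$)
$K - j{\left(O{\left(0,\left(-1\right) 11 \right)},-629 \right)} = -690 - \left(- 5 \left(\left(-1\right) 11\right) + \left(-629\right)^{2}\right) = -690 - \left(\left(-5\right) \left(-11\right) + 395641\right) = -690 - \left(55 + 395641\right) = -690 - 395696 = -396386$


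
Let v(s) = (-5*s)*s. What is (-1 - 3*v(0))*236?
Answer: -236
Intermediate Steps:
v(s) = -5*s²
(-1 - 3*v(0))*236 = (-1 - (-15)*0²)*236 = (-1 - (-15)*0)*236 = (-1 - 3*0)*236 = (-1 + 0)*236 = -1*236 = -236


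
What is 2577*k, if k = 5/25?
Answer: 2577/5 ≈ 515.40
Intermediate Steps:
k = ⅕ (k = 5*(1/25) = ⅕ ≈ 0.20000)
2577*k = 2577*(⅕) = 2577/5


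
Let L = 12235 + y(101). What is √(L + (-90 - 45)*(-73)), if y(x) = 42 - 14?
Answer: √22118 ≈ 148.72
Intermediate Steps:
y(x) = 28
L = 12263 (L = 12235 + 28 = 12263)
√(L + (-90 - 45)*(-73)) = √(12263 + (-90 - 45)*(-73)) = √(12263 - 135*(-73)) = √(12263 + 9855) = √22118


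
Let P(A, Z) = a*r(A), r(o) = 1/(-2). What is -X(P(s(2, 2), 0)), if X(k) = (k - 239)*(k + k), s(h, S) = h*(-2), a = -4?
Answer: 948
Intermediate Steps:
s(h, S) = -2*h
r(o) = -½
P(A, Z) = 2 (P(A, Z) = -4*(-½) = 2)
X(k) = 2*k*(-239 + k) (X(k) = (-239 + k)*(2*k) = 2*k*(-239 + k))
-X(P(s(2, 2), 0)) = -2*2*(-239 + 2) = -2*2*(-237) = -1*(-948) = 948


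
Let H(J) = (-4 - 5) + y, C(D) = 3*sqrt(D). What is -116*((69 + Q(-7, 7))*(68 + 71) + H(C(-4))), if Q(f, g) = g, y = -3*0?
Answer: -1224380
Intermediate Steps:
y = 0
H(J) = -9 (H(J) = (-4 - 5) + 0 = -9 + 0 = -9)
-116*((69 + Q(-7, 7))*(68 + 71) + H(C(-4))) = -116*((69 + 7)*(68 + 71) - 9) = -116*(76*139 - 9) = -116*(10564 - 9) = -116*10555 = -1224380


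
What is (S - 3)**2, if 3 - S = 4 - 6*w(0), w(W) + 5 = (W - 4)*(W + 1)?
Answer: 3364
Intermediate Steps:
w(W) = -5 + (1 + W)*(-4 + W) (w(W) = -5 + (W - 4)*(W + 1) = -5 + (-4 + W)*(1 + W) = -5 + (1 + W)*(-4 + W))
S = -55 (S = 3 - (4 - 6*(-9 + 0**2 - 3*0)) = 3 - (4 - 6*(-9 + 0 + 0)) = 3 - (4 - 6*(-9)) = 3 - (4 + 54) = 3 - 1*58 = 3 - 58 = -55)
(S - 3)**2 = (-55 - 3)**2 = (-58)**2 = 3364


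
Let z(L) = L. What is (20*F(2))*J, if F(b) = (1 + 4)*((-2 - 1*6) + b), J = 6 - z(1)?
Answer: -3000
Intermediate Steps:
J = 5 (J = 6 - 1*1 = 6 - 1 = 5)
F(b) = -40 + 5*b (F(b) = 5*((-2 - 6) + b) = 5*(-8 + b) = -40 + 5*b)
(20*F(2))*J = (20*(-40 + 5*2))*5 = (20*(-40 + 10))*5 = (20*(-30))*5 = -600*5 = -3000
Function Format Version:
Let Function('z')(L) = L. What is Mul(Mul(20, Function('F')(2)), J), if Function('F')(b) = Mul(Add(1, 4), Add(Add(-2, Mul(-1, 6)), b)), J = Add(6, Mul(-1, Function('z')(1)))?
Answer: -3000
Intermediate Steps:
J = 5 (J = Add(6, Mul(-1, 1)) = Add(6, -1) = 5)
Function('F')(b) = Add(-40, Mul(5, b)) (Function('F')(b) = Mul(5, Add(Add(-2, -6), b)) = Mul(5, Add(-8, b)) = Add(-40, Mul(5, b)))
Mul(Mul(20, Function('F')(2)), J) = Mul(Mul(20, Add(-40, Mul(5, 2))), 5) = Mul(Mul(20, Add(-40, 10)), 5) = Mul(Mul(20, -30), 5) = Mul(-600, 5) = -3000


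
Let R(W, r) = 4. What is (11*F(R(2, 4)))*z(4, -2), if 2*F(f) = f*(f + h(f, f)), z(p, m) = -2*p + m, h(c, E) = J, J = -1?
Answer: -660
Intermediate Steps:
h(c, E) = -1
z(p, m) = m - 2*p
F(f) = f*(-1 + f)/2 (F(f) = (f*(f - 1))/2 = (f*(-1 + f))/2 = f*(-1 + f)/2)
(11*F(R(2, 4)))*z(4, -2) = (11*((½)*4*(-1 + 4)))*(-2 - 2*4) = (11*((½)*4*3))*(-2 - 8) = (11*6)*(-10) = 66*(-10) = -660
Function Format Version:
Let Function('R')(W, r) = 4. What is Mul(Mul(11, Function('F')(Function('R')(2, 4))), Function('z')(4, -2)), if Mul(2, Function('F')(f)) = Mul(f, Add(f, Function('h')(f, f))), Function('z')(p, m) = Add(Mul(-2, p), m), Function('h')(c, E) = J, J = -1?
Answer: -660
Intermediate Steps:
Function('h')(c, E) = -1
Function('z')(p, m) = Add(m, Mul(-2, p))
Function('F')(f) = Mul(Rational(1, 2), f, Add(-1, f)) (Function('F')(f) = Mul(Rational(1, 2), Mul(f, Add(f, -1))) = Mul(Rational(1, 2), Mul(f, Add(-1, f))) = Mul(Rational(1, 2), f, Add(-1, f)))
Mul(Mul(11, Function('F')(Function('R')(2, 4))), Function('z')(4, -2)) = Mul(Mul(11, Mul(Rational(1, 2), 4, Add(-1, 4))), Add(-2, Mul(-2, 4))) = Mul(Mul(11, Mul(Rational(1, 2), 4, 3)), Add(-2, -8)) = Mul(Mul(11, 6), -10) = Mul(66, -10) = -660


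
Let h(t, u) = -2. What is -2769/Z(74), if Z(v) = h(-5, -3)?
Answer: 2769/2 ≈ 1384.5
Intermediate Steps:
Z(v) = -2
-2769/Z(74) = -2769/(-2) = -2769*(-1)/2 = -1*(-2769/2) = 2769/2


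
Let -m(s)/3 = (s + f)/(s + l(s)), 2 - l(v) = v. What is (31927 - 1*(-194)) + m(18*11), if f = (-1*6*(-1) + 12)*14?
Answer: 31446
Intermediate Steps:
l(v) = 2 - v
f = 252 (f = (-6*(-1) + 12)*14 = (6 + 12)*14 = 18*14 = 252)
m(s) = -378 - 3*s/2 (m(s) = -3*(s + 252)/(s + (2 - s)) = -3*(252 + s)/2 = -3*(126 + s/2) = -378 - 3*s/2)
(31927 - 1*(-194)) + m(18*11) = (31927 - 1*(-194)) + (-378 - 27*11) = (31927 + 194) + (-378 - 3/2*198) = 32121 + (-378 - 297) = 32121 - 675 = 31446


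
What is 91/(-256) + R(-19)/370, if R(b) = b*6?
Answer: -31427/47360 ≈ -0.66358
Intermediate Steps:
R(b) = 6*b
91/(-256) + R(-19)/370 = 91/(-256) + (6*(-19))/370 = 91*(-1/256) - 114*1/370 = -91/256 - 57/185 = -31427/47360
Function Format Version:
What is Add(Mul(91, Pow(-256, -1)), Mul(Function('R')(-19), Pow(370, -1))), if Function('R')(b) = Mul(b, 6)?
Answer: Rational(-31427, 47360) ≈ -0.66358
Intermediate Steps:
Function('R')(b) = Mul(6, b)
Add(Mul(91, Pow(-256, -1)), Mul(Function('R')(-19), Pow(370, -1))) = Add(Mul(91, Pow(-256, -1)), Mul(Mul(6, -19), Pow(370, -1))) = Add(Mul(91, Rational(-1, 256)), Mul(-114, Rational(1, 370))) = Add(Rational(-91, 256), Rational(-57, 185)) = Rational(-31427, 47360)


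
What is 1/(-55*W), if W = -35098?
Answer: 1/1930390 ≈ 5.1803e-7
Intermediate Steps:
1/(-55*W) = 1/(-55*(-35098)) = 1/1930390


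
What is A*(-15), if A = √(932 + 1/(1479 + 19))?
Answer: -15*√2091413226/1498 ≈ -457.93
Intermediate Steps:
A = √2091413226/1498 (A = √(932 + 1/1498) = √(1396137/1498) = √2091413226/1498 ≈ 30.529)
A*(-15) = (√2091413226/1498)*(-15) = -15*√2091413226/1498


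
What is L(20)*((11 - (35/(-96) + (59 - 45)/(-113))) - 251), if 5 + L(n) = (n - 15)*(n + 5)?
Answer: -12991105/452 ≈ -28741.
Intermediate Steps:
L(n) = -5 + (-15 + n)*(5 + n) (L(n) = -5 + (n - 15)*(n + 5) = -5 + (-15 + n)*(5 + n))
L(20)*((11 - (35/(-96) + (59 - 45)/(-113))) - 251) = (-80 + 20² - 10*20)*((11 - (35/(-96) + (59 - 45)/(-113))) - 251) = (-80 + 400 - 200)*((11 - (35*(-1/96) + 14*(-1/113))) - 251) = 120*((11 - (-35/96 - 14/113)) - 251) = 120*((11 - 1*(-5299/10848)) - 251) = 120*((11 + 5299/10848) - 251) = 120*(124627/10848 - 251) = 120*(-2598221/10848) = -12991105/452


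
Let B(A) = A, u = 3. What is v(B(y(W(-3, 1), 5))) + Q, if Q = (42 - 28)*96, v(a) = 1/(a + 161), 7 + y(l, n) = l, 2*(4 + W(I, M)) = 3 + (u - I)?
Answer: 415298/309 ≈ 1344.0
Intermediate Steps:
W(I, M) = -1 - I/2 (W(I, M) = -4 + (3 + (3 - I))/2 = -4 + (6 - I)/2 = -4 + (3 - I/2) = -1 - I/2)
y(l, n) = -7 + l
v(a) = 1/(161 + a)
Q = 1344 (Q = 14*96 = 1344)
v(B(y(W(-3, 1), 5))) + Q = 1/(161 + (-7 + (-1 - ½*(-3)))) + 1344 = 1/(161 + (-7 + (-1 + 3/2))) + 1344 = 1/(161 + (-7 + ½)) + 1344 = 1/(161 - 13/2) + 1344 = 1/(309/2) + 1344 = 2/309 + 1344 = 415298/309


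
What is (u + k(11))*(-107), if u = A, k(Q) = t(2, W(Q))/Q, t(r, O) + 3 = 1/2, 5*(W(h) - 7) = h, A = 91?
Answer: -213679/22 ≈ -9712.7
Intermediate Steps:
W(h) = 7 + h/5
t(r, O) = -5/2 (t(r, O) = -3 + 1/2 = -5/2)
k(Q) = -5/(2*Q)
u = 91
(u + k(11))*(-107) = (91 - 5/2/11)*(-107) = (91 - 5/2*1/11)*(-107) = (91 - 5/22)*(-107) = (1997/22)*(-107) = -213679/22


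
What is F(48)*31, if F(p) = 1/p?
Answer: 31/48 ≈ 0.64583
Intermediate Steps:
F(p) = 1/p
F(48)*31 = 31/48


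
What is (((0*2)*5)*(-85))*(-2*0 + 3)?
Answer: 0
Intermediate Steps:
(((0*2)*5)*(-85))*(-2*0 + 3) = ((0*5)*(-85))*(0 + 3) = (0*(-85))*3 = 0*3 = 0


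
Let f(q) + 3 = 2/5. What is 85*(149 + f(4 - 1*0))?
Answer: 12444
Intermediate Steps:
f(q) = -13/5 (f(q) = -3 + 2/5 = -13/5)
85*(149 + f(4 - 1*0)) = 85*(149 - 13/5) = 85*(732/5) = 12444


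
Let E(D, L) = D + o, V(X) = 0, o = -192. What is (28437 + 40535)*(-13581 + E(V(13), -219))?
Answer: -949951356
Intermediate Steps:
E(D, L) = -192 + D (E(D, L) = D - 192 = -192 + D)
(28437 + 40535)*(-13581 + E(V(13), -219)) = (28437 + 40535)*(-13581 + (-192 + 0)) = 68972*(-13581 - 192) = 68972*(-13773) = -949951356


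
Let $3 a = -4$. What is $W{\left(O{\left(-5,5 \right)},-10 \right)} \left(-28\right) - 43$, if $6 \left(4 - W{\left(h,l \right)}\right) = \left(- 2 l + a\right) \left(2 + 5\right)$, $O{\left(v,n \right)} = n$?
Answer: $\frac{4093}{9} \approx 454.78$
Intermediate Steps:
$a = - \frac{4}{3}$ ($a = \frac{1}{3} \left(-4\right) = - \frac{4}{3} \approx -1.3333$)
$W{\left(h,l \right)} = \frac{50}{9} + \frac{7 l}{3}$ ($W{\left(h,l \right)} = 4 - \frac{\left(- 2 l - \frac{4}{3}\right) \left(2 + 5\right)}{6} = 4 - \frac{\left(- \frac{4}{3} - 2 l\right) 7}{6} = 4 - \frac{- \frac{28}{3} - 14 l}{6} = 4 + \left(\frac{14}{9} + \frac{7 l}{3}\right) = \frac{50}{9} + \frac{7 l}{3}$)
$W{\left(O{\left(-5,5 \right)},-10 \right)} \left(-28\right) - 43 = \left(\frac{50}{9} + \frac{7}{3} \left(-10\right)\right) \left(-28\right) - 43 = \left(\frac{50}{9} - \frac{70}{3}\right) \left(-28\right) - 43 = \left(- \frac{160}{9}\right) \left(-28\right) - 43 = \frac{4480}{9} - 43 = \frac{4093}{9}$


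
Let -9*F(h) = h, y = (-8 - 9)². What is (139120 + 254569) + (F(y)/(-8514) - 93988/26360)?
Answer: 49699375290662/126241335 ≈ 3.9369e+5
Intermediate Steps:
y = 289 (y = (-17)² = 289)
F(h) = -h/9
(139120 + 254569) + (F(y)/(-8514) - 93988/26360) = (139120 + 254569) + (-⅑*289/(-8514) - 93988/26360) = 393689 + (-289/9*(-1/8514) - 93988*1/26360) = 393689 + (289/76626 - 23497/6590) = 393689 - 449644153/126241335 = 49699375290662/126241335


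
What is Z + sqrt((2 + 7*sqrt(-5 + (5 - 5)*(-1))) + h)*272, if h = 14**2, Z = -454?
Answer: -454 + 272*sqrt(198 + 7*I*sqrt(5)) ≈ 3376.4 + 151.16*I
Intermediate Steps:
h = 196
Z + sqrt((2 + 7*sqrt(-5 + (5 - 5)*(-1))) + h)*272 = -454 + sqrt((2 + 7*sqrt(-5 + (5 - 5)*(-1))) + 196)*272 = -454 + sqrt((2 + 7*sqrt(-5 + 0*(-1))) + 196)*272 = -454 + sqrt((2 + 7*sqrt(-5 + 0)) + 196)*272 = -454 + sqrt((2 + 7*sqrt(-5)) + 196)*272 = -454 + sqrt((2 + 7*(I*sqrt(5))) + 196)*272 = -454 + sqrt((2 + 7*I*sqrt(5)) + 196)*272 = -454 + sqrt(198 + 7*I*sqrt(5))*272 = -454 + 272*sqrt(198 + 7*I*sqrt(5))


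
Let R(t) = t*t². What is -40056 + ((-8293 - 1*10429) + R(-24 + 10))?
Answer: -61522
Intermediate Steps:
R(t) = t³
-40056 + ((-8293 - 1*10429) + R(-24 + 10)) = -40056 + ((-8293 - 1*10429) + (-24 + 10)³) = -40056 + ((-8293 - 10429) + (-14)³) = -40056 + (-18722 - 2744) = -40056 - 21466 = -61522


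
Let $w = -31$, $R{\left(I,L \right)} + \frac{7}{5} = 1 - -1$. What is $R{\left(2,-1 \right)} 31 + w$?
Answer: $- \frac{62}{5} \approx -12.4$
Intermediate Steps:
$R{\left(I,L \right)} = \frac{3}{5}$ ($R{\left(I,L \right)} = - \frac{7}{5} + \left(1 - -1\right) = - \frac{7}{5} + \left(1 + 1\right) = - \frac{7}{5} + 2 = \frac{3}{5}$)
$R{\left(2,-1 \right)} 31 + w = \frac{3}{5} \cdot 31 - 31 = \frac{93}{5} - 31 = - \frac{62}{5}$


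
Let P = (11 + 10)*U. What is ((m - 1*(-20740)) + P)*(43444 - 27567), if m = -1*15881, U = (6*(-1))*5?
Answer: 67143833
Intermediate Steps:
U = -30 (U = -6*5 = -30)
P = -630 (P = (11 + 10)*(-30) = 21*(-30) = -630)
m = -15881
((m - 1*(-20740)) + P)*(43444 - 27567) = ((-15881 - 1*(-20740)) - 630)*(43444 - 27567) = ((-15881 + 20740) - 630)*15877 = (4859 - 630)*15877 = 4229*15877 = 67143833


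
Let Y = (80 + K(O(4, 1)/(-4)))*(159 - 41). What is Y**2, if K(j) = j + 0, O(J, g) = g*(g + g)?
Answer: 88003161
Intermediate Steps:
O(J, g) = 2*g**2 (O(J, g) = g*(2*g) = 2*g**2)
K(j) = j
Y = 9381 (Y = (80 + (2*1**2)/(-4))*(159 - 41) = (80 + (2*1)*(-1/4))*118 = (80 + 2*(-1/4))*118 = (80 - 1/2)*118 = (159/2)*118 = 9381)
Y**2 = 9381**2 = 88003161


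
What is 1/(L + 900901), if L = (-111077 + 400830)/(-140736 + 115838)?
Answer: 24898/22430343345 ≈ 1.1100e-6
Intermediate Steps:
L = -289753/24898 (L = 289753/(-24898) = 289753*(-1/24898) = -289753/24898 ≈ -11.638)
1/(L + 900901) = 1/(-289753/24898 + 900901) = 1/(22430343345/24898) = 24898/22430343345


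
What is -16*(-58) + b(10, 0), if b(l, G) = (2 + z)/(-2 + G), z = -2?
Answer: 928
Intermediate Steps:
b(l, G) = 0 (b(l, G) = (2 - 2)/(-2 + G) = 0/(-2 + G) = 0)
-16*(-58) + b(10, 0) = -16*(-58) + 0 = 928 + 0 = 928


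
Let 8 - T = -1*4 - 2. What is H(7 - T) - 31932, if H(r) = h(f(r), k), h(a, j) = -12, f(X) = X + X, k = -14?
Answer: -31944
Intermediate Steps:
f(X) = 2*X
T = 14 (T = 8 - (-1*4 - 2) = 8 - (-4 - 2) = 8 - 1*(-6) = 8 + 6 = 14)
H(r) = -12
H(7 - T) - 31932 = -12 - 31932 = -31944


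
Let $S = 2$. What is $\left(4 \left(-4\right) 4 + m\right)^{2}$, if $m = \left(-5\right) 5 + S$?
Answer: $7569$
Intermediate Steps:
$m = -23$ ($m = \left(-5\right) 5 + 2 = -25 + 2 = -23$)
$\left(4 \left(-4\right) 4 + m\right)^{2} = \left(4 \left(-4\right) 4 - 23\right)^{2} = \left(\left(-16\right) 4 - 23\right)^{2} = \left(-64 - 23\right)^{2} = \left(-87\right)^{2} = 7569$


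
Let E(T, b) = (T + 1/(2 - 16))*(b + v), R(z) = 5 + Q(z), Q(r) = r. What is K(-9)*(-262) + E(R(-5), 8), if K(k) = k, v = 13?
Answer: 4713/2 ≈ 2356.5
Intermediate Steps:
R(z) = 5 + z
E(T, b) = (13 + b)*(-1/14 + T) (E(T, b) = (T + 1/(2 - 16))*(b + 13) = (T + 1/(-14))*(13 + b) = (T - 1/14)*(13 + b) = (-1/14 + T)*(13 + b) = (13 + b)*(-1/14 + T))
K(-9)*(-262) + E(R(-5), 8) = -9*(-262) + (-13/14 + 13*(5 - 5) - 1/14*8 + (5 - 5)*8) = 2358 + (-13/14 + 13*0 - 4/7 + 0*8) = 2358 + (-13/14 + 0 - 4/7 + 0) = 2358 - 3/2 = 4713/2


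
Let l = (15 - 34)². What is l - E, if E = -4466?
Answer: 4827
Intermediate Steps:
l = 361 (l = (-19)² = 361)
l - E = 361 - 1*(-4466) = 361 + 4466 = 4827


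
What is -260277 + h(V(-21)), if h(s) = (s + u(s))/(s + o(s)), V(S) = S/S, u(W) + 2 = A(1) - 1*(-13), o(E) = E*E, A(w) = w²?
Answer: -520541/2 ≈ -2.6027e+5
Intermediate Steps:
o(E) = E²
u(W) = 12 (u(W) = -2 + (1² - 1*(-13)) = -2 + (1 + 13) = -2 + 14 = 12)
V(S) = 1
h(s) = (12 + s)/(s + s²) (h(s) = (s + 12)/(s + s²) = (12 + s)/(s + s²))
-260277 + h(V(-21)) = -260277 + (12 + 1)/(1*(1 + 1)) = -260277 + 1*13/2 = -260277 + 1*(½)*13 = -260277 + 13/2 = -520541/2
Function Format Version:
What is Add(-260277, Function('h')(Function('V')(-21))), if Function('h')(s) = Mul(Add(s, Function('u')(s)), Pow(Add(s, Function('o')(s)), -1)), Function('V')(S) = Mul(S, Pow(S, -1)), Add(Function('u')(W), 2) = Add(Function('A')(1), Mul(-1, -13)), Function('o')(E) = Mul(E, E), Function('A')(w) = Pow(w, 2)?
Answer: Rational(-520541, 2) ≈ -2.6027e+5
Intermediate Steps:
Function('o')(E) = Pow(E, 2)
Function('u')(W) = 12 (Function('u')(W) = Add(-2, Add(Pow(1, 2), Mul(-1, -13))) = Add(-2, Add(1, 13)) = Add(-2, 14) = 12)
Function('V')(S) = 1
Function('h')(s) = Mul(Pow(Add(s, Pow(s, 2)), -1), Add(12, s)) (Function('h')(s) = Mul(Add(s, 12), Pow(Add(s, Pow(s, 2)), -1)) = Mul(Add(12, s), Pow(Add(s, Pow(s, 2)), -1)) = Mul(Pow(Add(s, Pow(s, 2)), -1), Add(12, s)))
Add(-260277, Function('h')(Function('V')(-21))) = Add(-260277, Mul(Pow(1, -1), Pow(Add(1, 1), -1), Add(12, 1))) = Add(-260277, Mul(1, Pow(2, -1), 13)) = Add(-260277, Mul(1, Rational(1, 2), 13)) = Add(-260277, Rational(13, 2)) = Rational(-520541, 2)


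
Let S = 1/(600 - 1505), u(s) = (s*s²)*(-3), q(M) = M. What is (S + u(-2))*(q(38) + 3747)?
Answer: 16441283/181 ≈ 90836.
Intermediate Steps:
u(s) = -3*s³ (u(s) = s³*(-3) = -3*s³)
S = -1/905 (S = 1/(-905) = -1/905 ≈ -0.0011050)
(S + u(-2))*(q(38) + 3747) = (-1/905 - 3*(-2)³)*(38 + 3747) = (-1/905 - 3*(-8))*3785 = (-1/905 + 24)*3785 = (21719/905)*3785 = 16441283/181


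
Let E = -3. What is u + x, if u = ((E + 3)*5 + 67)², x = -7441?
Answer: -2952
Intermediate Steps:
u = 4489 (u = ((-3 + 3)*5 + 67)² = (0*5 + 67)² = (0 + 67)² = 67² = 4489)
u + x = 4489 - 7441 = -2952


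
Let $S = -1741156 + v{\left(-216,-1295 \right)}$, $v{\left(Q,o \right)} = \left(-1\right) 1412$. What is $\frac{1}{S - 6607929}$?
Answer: $- \frac{1}{8350497} \approx -1.1975 \cdot 10^{-7}$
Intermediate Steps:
$v{\left(Q,o \right)} = -1412$
$S = -1742568$ ($S = -1741156 - 1412 = -1742568$)
$\frac{1}{S - 6607929} = \frac{1}{-1742568 - 6607929} = \frac{1}{-8350497} = - \frac{1}{8350497}$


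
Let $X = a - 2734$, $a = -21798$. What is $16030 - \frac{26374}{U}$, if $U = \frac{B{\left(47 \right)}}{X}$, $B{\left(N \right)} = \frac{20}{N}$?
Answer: $\frac{7602412024}{5} \approx 1.5205 \cdot 10^{9}$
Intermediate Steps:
$X = -24532$ ($X = -21798 - 2734 = -24532$)
$U = - \frac{5}{288251}$ ($U = \frac{20 \cdot \frac{1}{47}}{-24532} = 20 \cdot \frac{1}{47} \left(- \frac{1}{24532}\right) = \frac{20}{47} \left(- \frac{1}{24532}\right) = - \frac{5}{288251} \approx -1.7346 \cdot 10^{-5}$)
$16030 - \frac{26374}{U} = 16030 - \frac{26374}{- \frac{5}{288251}} = 16030 - 26374 \left(- \frac{288251}{5}\right) = 16030 - - \frac{7602331874}{5} = 16030 + \frac{7602331874}{5} = \frac{7602412024}{5}$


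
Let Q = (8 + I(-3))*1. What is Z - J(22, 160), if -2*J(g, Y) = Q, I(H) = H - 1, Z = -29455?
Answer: -29453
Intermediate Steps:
I(H) = -1 + H
Q = 4 (Q = (8 + (-1 - 3))*1 = (8 - 4)*1 = 4*1 = 4)
J(g, Y) = -2 (J(g, Y) = -1/2*4 = -2)
Z - J(22, 160) = -29455 - 1*(-2) = -29455 + 2 = -29453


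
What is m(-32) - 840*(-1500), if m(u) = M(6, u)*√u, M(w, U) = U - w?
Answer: 1260000 - 152*I*√2 ≈ 1.26e+6 - 214.96*I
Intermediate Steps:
m(u) = √u*(-6 + u) (m(u) = (u - 1*6)*√u = (u - 6)*√u = (-6 + u)*√u = √u*(-6 + u))
m(-32) - 840*(-1500) = √(-32)*(-6 - 32) - 840*(-1500) = (4*I*√2)*(-38) + 1260000 = -152*I*√2 + 1260000 = 1260000 - 152*I*√2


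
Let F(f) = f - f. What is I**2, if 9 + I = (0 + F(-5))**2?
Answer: 81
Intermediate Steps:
F(f) = 0
I = -9 (I = -9 + (0 + 0)**2 = -9 + 0**2 = -9 + 0 = -9)
I**2 = (-9)**2 = 81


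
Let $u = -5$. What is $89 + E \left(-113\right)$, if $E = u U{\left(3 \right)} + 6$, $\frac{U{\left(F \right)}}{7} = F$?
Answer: $11276$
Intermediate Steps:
$U{\left(F \right)} = 7 F$
$E = -99$ ($E = - 5 \cdot 7 \cdot 3 + 6 = \left(-5\right) 21 + 6 = -105 + 6 = -99$)
$89 + E \left(-113\right) = 89 - -11187 = 89 + 11187 = 11276$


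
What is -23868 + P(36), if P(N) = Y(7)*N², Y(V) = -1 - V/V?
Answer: -26460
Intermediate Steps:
Y(V) = -2 (Y(V) = -1 - 1*1 = -1 - 1 = -2)
P(N) = -2*N²
-23868 + P(36) = -23868 - 2*36² = -23868 - 2*1296 = -23868 - 2592 = -26460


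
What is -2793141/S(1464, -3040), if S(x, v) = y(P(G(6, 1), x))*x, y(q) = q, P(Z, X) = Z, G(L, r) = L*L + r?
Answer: -931047/18056 ≈ -51.564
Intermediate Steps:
G(L, r) = r + L**2 (G(L, r) = L**2 + r = r + L**2)
S(x, v) = 37*x (S(x, v) = (1 + 6**2)*x = (1 + 36)*x = 37*x)
-2793141/S(1464, -3040) = -2793141/(37*1464) = -2793141/54168 = -2793141*1/54168 = -931047/18056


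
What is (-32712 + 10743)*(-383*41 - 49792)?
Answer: 1438859655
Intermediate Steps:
(-32712 + 10743)*(-383*41 - 49792) = -21969*(-15703 - 49792) = -21969*(-65495) = 1438859655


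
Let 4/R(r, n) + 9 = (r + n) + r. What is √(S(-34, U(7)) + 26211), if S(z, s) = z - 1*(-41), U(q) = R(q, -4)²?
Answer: √26218 ≈ 161.92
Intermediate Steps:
R(r, n) = 4/(-9 + n + 2*r) (R(r, n) = 4/(-9 + ((r + n) + r)) = 4/(-9 + ((n + r) + r)) = 4/(-9 + (n + 2*r)) = 4/(-9 + n + 2*r))
U(q) = 16/(-13 + 2*q)² (U(q) = (4/(-9 - 4 + 2*q))² = (4/(-13 + 2*q))² = 16/(-13 + 2*q)²)
S(z, s) = 41 + z (S(z, s) = z + 41 = 41 + z)
√(S(-34, U(7)) + 26211) = √((41 - 34) + 26211) = √(7 + 26211) = √26218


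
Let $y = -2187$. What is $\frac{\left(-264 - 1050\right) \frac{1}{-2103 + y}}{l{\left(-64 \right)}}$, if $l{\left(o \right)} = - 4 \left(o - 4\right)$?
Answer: $\frac{219}{194480} \approx 0.0011261$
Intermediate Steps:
$l{\left(o \right)} = 16 - 4 o$ ($l{\left(o \right)} = - 4 \left(-4 + o\right) = 16 - 4 o$)
$\frac{\left(-264 - 1050\right) \frac{1}{-2103 + y}}{l{\left(-64 \right)}} = \frac{\left(-264 - 1050\right) \frac{1}{-2103 - 2187}}{16 - -256} = \frac{\left(-1314\right) \frac{1}{-4290}}{16 + 256} = \frac{\left(-1314\right) \left(- \frac{1}{4290}\right)}{272} = \frac{219}{715} \cdot \frac{1}{272} = \frac{219}{194480}$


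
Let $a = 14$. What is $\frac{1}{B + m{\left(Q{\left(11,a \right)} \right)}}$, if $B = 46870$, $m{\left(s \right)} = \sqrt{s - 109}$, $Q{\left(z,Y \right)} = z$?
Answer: $\frac{23435}{1098398499} - \frac{7 i \sqrt{2}}{2196796998} \approx 2.1336 \cdot 10^{-5} - 4.5063 \cdot 10^{-9} i$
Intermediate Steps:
$m{\left(s \right)} = \sqrt{-109 + s}$
$\frac{1}{B + m{\left(Q{\left(11,a \right)} \right)}} = \frac{1}{46870 + \sqrt{-109 + 11}} = \frac{1}{46870 + \sqrt{-98}} = \frac{1}{46870 + 7 i \sqrt{2}}$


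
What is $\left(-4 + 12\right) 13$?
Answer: $104$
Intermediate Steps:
$\left(-4 + 12\right) 13 = 8 \cdot 13 = 104$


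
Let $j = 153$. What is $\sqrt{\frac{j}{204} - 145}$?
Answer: $\frac{i \sqrt{577}}{2} \approx 12.01 i$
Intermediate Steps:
$\sqrt{\frac{j}{204} - 145} = \sqrt{\frac{153}{204} - 145} = \sqrt{153 \cdot \frac{1}{204} - 145} = \sqrt{\frac{3}{4} - 145} = \sqrt{- \frac{577}{4}} = \frac{i \sqrt{577}}{2}$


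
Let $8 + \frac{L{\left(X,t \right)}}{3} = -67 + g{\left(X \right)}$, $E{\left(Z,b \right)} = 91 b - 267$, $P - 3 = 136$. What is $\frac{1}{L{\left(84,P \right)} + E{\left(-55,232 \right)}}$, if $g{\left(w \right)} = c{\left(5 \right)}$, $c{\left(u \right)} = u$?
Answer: $\frac{1}{20635} \approx 4.8461 \cdot 10^{-5}$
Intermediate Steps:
$P = 139$ ($P = 3 + 136 = 139$)
$g{\left(w \right)} = 5$
$E{\left(Z,b \right)} = -267 + 91 b$
$L{\left(X,t \right)} = -210$ ($L{\left(X,t \right)} = -24 + 3 \left(-67 + 5\right) = -24 + 3 \left(-62\right) = -24 - 186 = -210$)
$\frac{1}{L{\left(84,P \right)} + E{\left(-55,232 \right)}} = \frac{1}{-210 + \left(-267 + 91 \cdot 232\right)} = \frac{1}{-210 + \left(-267 + 21112\right)} = \frac{1}{-210 + 20845} = \frac{1}{20635}$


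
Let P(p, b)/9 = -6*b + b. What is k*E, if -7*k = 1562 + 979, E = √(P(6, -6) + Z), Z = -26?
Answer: -726*√61 ≈ -5670.2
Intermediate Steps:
P(p, b) = -45*b (P(p, b) = 9*(-6*b + b) = 9*(-5*b) = -45*b)
E = 2*√61 (E = √(-45*(-6) - 26) = √(270 - 26) = √244 = 2*√61 ≈ 15.620)
k = -363 (k = -(1562 + 979)/7 = -⅐*2541 = -363)
k*E = -726*√61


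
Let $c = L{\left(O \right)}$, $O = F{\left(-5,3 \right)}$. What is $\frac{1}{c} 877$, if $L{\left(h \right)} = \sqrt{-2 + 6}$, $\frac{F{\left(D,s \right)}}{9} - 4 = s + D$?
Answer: $\frac{877}{2} \approx 438.5$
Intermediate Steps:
$F{\left(D,s \right)} = 36 + 9 D + 9 s$ ($F{\left(D,s \right)} = 36 + 9 \left(s + D\right) = 36 + 9 \left(D + s\right) = 36 + \left(9 D + 9 s\right) = 36 + 9 D + 9 s$)
$O = 18$ ($O = 36 + 9 \left(-5\right) + 9 \cdot 3 = 36 - 45 + 27 = 18$)
$L{\left(h \right)} = 2$ ($L{\left(h \right)} = \sqrt{4} = 2$)
$c = 2$
$\frac{1}{c} 877 = \frac{1}{2} \cdot 877 = \frac{877}{2}$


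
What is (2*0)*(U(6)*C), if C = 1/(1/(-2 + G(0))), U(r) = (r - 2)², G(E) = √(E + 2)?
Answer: 0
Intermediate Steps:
G(E) = √(2 + E)
U(r) = (-2 + r)²
C = -2 + √2 (C = 1/(1/(-2 + √(2 + 0))) = 1/(1/(-2 + √2)) = -2 + √2 ≈ -0.58579)
(2*0)*(U(6)*C) = (2*0)*((-2 + 6)²*(-2 + √2)) = 0*(4²*(-2 + √2)) = 0*(16*(-2 + √2)) = 0*(-32 + 16*√2) = 0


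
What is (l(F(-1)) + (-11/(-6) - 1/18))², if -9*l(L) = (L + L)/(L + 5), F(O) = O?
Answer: 121/36 ≈ 3.3611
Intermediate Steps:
l(L) = -2*L/(9*(5 + L)) (l(L) = -(L + L)/(9*(L + 5)) = -2*L/(9*(5 + L)))
(l(F(-1)) + (-11/(-6) - 1/18))² = (-2*(-1)/(45 + 9*(-1)) + (-11/(-6) - 1/18))² = (-2*(-1)/(45 - 9) + (-11*(-⅙) - 1*1/18))² = (-2*(-1)/36 + (11/6 - 1/18))² = (-2*(-1)*1/36 + 16/9)² = (1/18 + 16/9)² = (11/6)² = 121/36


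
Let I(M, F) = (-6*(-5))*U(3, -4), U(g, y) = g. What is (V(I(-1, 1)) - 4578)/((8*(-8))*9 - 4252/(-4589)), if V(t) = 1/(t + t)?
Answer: 3781514971/475022160 ≈ 7.9607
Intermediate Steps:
I(M, F) = 90 (I(M, F) = -6*(-5)*3 = -1*(-30)*3 = 30*3 = 90)
V(t) = 1/(2*t)
(V(I(-1, 1)) - 4578)/((8*(-8))*9 - 4252/(-4589)) = ((½)/90 - 4578)/((8*(-8))*9 - 4252/(-4589)) = ((½)*(1/90) - 4578)/(-64*9 - 4252*(-1/4589)) = (1/180 - 4578)/(-576 + 4252/4589) = -824039/(180*(-2639012/4589)) = -824039/180*(-4589/2639012) = 3781514971/475022160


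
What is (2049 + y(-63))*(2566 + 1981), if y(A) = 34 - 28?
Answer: 9344085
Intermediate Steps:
y(A) = 6
(2049 + y(-63))*(2566 + 1981) = (2049 + 6)*(2566 + 1981) = 2055*4547 = 9344085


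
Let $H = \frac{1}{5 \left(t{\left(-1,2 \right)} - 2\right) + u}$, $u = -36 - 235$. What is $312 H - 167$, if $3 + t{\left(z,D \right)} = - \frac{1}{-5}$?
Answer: $- \frac{49577}{295} \approx -168.06$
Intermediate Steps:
$t{\left(z,D \right)} = - \frac{14}{5}$ ($t{\left(z,D \right)} = -3 - \frac{1}{-5} = -3 - - \frac{1}{5} = -3 + \frac{1}{5} = - \frac{14}{5}$)
$u = -271$ ($u = -36 - 235 = -271$)
$H = - \frac{1}{295}$ ($H = \frac{1}{5 \left(- \frac{14}{5} - 2\right) - 271} = \frac{1}{5 \left(- \frac{24}{5}\right) - 271} = \frac{1}{-24 - 271} = \frac{1}{-295} = - \frac{1}{295} \approx -0.0033898$)
$312 H - 167 = 312 \left(- \frac{1}{295}\right) - 167 = - \frac{312}{295} - 167 = - \frac{49577}{295}$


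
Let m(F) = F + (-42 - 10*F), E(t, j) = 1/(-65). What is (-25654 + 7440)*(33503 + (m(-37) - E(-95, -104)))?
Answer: -40009072754/65 ≈ -6.1552e+8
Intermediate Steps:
E(t, j) = -1/65
m(F) = -42 - 9*F (m(F) = F + (-42 - 10*F) = -42 - 9*F)
(-25654 + 7440)*(33503 + (m(-37) - E(-95, -104))) = (-25654 + 7440)*(33503 + ((-42 - 9*(-37)) - 1*(-1/65))) = -18214*(33503 + ((-42 + 333) + 1/65)) = -18214*(33503 + (291 + 1/65)) = -18214*(33503 + 18916/65) = -18214*2196611/65 = -40009072754/65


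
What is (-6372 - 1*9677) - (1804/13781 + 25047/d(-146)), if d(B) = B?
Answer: -31946095951/2012026 ≈ -15878.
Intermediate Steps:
(-6372 - 1*9677) - (1804/13781 + 25047/d(-146)) = (-6372 - 1*9677) - (1804/13781 + 25047/(-146)) = (-6372 - 9677) - (1804*(1/13781) + 25047*(-1/146)) = -16049 - (1804/13781 - 25047/146) = -16049 - 1*(-344909323/2012026) = -16049 + 344909323/2012026 = -31946095951/2012026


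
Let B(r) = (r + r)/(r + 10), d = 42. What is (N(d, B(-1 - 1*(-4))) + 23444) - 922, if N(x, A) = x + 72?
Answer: 22636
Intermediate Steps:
B(r) = 2*r/(10 + r) (B(r) = (2*r)/(10 + r) = 2*r/(10 + r))
N(x, A) = 72 + x
(N(d, B(-1 - 1*(-4))) + 23444) - 922 = ((72 + 42) + 23444) - 922 = (114 + 23444) - 922 = 23558 - 922 = 22636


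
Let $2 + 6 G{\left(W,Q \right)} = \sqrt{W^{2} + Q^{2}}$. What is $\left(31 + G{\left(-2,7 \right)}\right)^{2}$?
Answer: $\frac{\left(184 + \sqrt{53}\right)^{2}}{36} \approx 1016.3$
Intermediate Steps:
$G{\left(W,Q \right)} = - \frac{1}{3} + \frac{\sqrt{Q^{2} + W^{2}}}{6}$ ($G{\left(W,Q \right)} = - \frac{1}{3} + \frac{\sqrt{W^{2} + Q^{2}}}{6} = - \frac{1}{3} + \frac{\sqrt{Q^{2} + W^{2}}}{6}$)
$\left(31 + G{\left(-2,7 \right)}\right)^{2} = \left(31 - \left(\frac{1}{3} - \frac{\sqrt{7^{2} + \left(-2\right)^{2}}}{6}\right)\right)^{2} = \left(31 - \left(\frac{1}{3} - \frac{\sqrt{49 + 4}}{6}\right)\right)^{2} = \left(31 - \left(\frac{1}{3} - \frac{\sqrt{53}}{6}\right)\right)^{2} = \left(\frac{92}{3} + \frac{\sqrt{53}}{6}\right)^{2}$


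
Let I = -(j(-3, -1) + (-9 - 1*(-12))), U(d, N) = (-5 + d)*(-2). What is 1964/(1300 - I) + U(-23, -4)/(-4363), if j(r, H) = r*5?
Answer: 2124201/1404886 ≈ 1.5120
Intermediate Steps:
j(r, H) = 5*r
U(d, N) = 10 - 2*d
I = 12 (I = -(5*(-3) + (-9 - 1*(-12))) = -(-15 + (-9 + 12)) = -(-15 + 3) = -1*(-12) = 12)
1964/(1300 - I) + U(-23, -4)/(-4363) = 1964/(1300 - 1*12) + (10 - 2*(-23))/(-4363) = 1964/(1300 - 12) + (10 + 46)*(-1/4363) = 1964/1288 + 56*(-1/4363) = 1964*(1/1288) - 56/4363 = 491/322 - 56/4363 = 2124201/1404886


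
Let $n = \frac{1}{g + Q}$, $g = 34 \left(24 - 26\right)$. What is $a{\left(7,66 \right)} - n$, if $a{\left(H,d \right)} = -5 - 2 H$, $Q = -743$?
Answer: $- \frac{15408}{811} \approx -18.999$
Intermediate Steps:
$g = -68$ ($g = 34 \left(-2\right) = -68$)
$n = - \frac{1}{811}$ ($n = \frac{1}{-68 - 743} = \frac{1}{-811} = - \frac{1}{811} \approx -0.001233$)
$a{\left(7,66 \right)} - n = \left(-5 - 14\right) - - \frac{1}{811} = \left(-5 - 14\right) + \frac{1}{811} = -19 + \frac{1}{811} = - \frac{15408}{811}$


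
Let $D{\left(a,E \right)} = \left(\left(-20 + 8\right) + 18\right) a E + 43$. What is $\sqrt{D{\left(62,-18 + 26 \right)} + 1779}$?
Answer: $\sqrt{4798} \approx 69.268$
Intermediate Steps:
$D{\left(a,E \right)} = 43 + 6 E a$ ($D{\left(a,E \right)} = \left(-12 + 18\right) a E + 43 = 6 a E + 43 = 6 E a + 43 = 43 + 6 E a$)
$\sqrt{D{\left(62,-18 + 26 \right)} + 1779} = \sqrt{\left(43 + 6 \left(-18 + 26\right) 62\right) + 1779} = \sqrt{\left(43 + 6 \cdot 8 \cdot 62\right) + 1779} = \sqrt{\left(43 + 2976\right) + 1779} = \sqrt{3019 + 1779} = \sqrt{4798}$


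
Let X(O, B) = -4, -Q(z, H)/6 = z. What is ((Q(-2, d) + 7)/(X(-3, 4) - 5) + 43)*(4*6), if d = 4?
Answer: 2944/3 ≈ 981.33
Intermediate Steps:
Q(z, H) = -6*z
((Q(-2, d) + 7)/(X(-3, 4) - 5) + 43)*(4*6) = ((-6*(-2) + 7)/(-4 - 5) + 43)*(4*6) = ((12 + 7)/(-9) + 43)*24 = (19*(-⅑) + 43)*24 = (-19/9 + 43)*24 = (368/9)*24 = 2944/3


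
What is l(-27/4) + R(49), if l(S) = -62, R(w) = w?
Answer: -13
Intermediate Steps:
l(-27/4) + R(49) = -62 + 49 = -13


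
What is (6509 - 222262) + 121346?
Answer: -94407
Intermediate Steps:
(6509 - 222262) + 121346 = -215753 + 121346 = -94407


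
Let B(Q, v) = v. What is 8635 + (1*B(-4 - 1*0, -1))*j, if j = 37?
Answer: 8598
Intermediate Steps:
8635 + (1*B(-4 - 1*0, -1))*j = 8635 + (1*(-1))*37 = 8635 - 1*37 = 8635 - 37 = 8598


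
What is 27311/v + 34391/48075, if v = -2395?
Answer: -246121976/23027925 ≈ -10.688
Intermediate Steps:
27311/v + 34391/48075 = 27311/(-2395) + 34391/48075 = 27311*(-1/2395) + 34391*(1/48075) = -27311/2395 + 34391/48075 = -246121976/23027925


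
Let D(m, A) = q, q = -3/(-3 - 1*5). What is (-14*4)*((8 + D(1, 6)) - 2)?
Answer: -357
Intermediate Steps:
q = 3/8 (q = -3/(-3 - 5) = -3/(-8) = -3*(-1/8) = 3/8 ≈ 0.37500)
D(m, A) = 3/8
(-14*4)*((8 + D(1, 6)) - 2) = (-14*4)*((8 + 3/8) - 2) = -56*(67/8 - 2) = -56*51/8 = -357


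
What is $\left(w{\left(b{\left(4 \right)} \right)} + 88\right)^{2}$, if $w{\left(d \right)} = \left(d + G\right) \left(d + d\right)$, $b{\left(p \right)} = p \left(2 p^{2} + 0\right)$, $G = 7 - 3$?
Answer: $1147854400$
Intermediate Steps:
$G = 4$
$b{\left(p \right)} = 2 p^{3}$ ($b{\left(p \right)} = p 2 p^{2} = 2 p^{3}$)
$w{\left(d \right)} = 2 d \left(4 + d\right)$ ($w{\left(d \right)} = \left(d + 4\right) \left(d + d\right) = \left(4 + d\right) 2 d = 2 d \left(4 + d\right)$)
$\left(w{\left(b{\left(4 \right)} \right)} + 88\right)^{2} = \left(2 \cdot 2 \cdot 4^{3} \left(4 + 2 \cdot 4^{3}\right) + 88\right)^{2} = \left(2 \cdot 2 \cdot 64 \left(4 + 2 \cdot 64\right) + 88\right)^{2} = \left(2 \cdot 128 \left(4 + 128\right) + 88\right)^{2} = \left(2 \cdot 128 \cdot 132 + 88\right)^{2} = \left(33792 + 88\right)^{2} = 33880^{2} = 1147854400$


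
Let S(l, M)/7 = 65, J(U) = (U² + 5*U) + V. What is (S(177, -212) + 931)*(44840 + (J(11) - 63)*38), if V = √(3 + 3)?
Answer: 68099724 + 52668*√6 ≈ 6.8229e+7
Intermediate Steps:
V = √6 ≈ 2.4495
J(U) = √6 + U² + 5*U (J(U) = (U² + 5*U) + √6 = √6 + U² + 5*U)
S(l, M) = 455 (S(l, M) = 7*65 = 455)
(S(177, -212) + 931)*(44840 + (J(11) - 63)*38) = (455 + 931)*(44840 + ((√6 + 11² + 5*11) - 63)*38) = 1386*(44840 + ((√6 + 121 + 55) - 63)*38) = 1386*(44840 + ((176 + √6) - 63)*38) = 1386*(44840 + (113 + √6)*38) = 1386*(44840 + (4294 + 38*√6)) = 1386*(49134 + 38*√6) = 68099724 + 52668*√6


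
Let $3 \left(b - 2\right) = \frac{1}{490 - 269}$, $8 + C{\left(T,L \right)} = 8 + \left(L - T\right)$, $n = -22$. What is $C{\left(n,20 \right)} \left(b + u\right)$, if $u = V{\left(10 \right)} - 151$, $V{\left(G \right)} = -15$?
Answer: $- \frac{1522234}{221} \approx -6887.9$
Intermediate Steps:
$C{\left(T,L \right)} = L - T$ ($C{\left(T,L \right)} = -8 + \left(8 + \left(L - T\right)\right) = -8 + \left(8 + L - T\right) = L - T$)
$b = \frac{1327}{663}$ ($b = 2 + \frac{1}{3 \left(490 - 269\right)} = 2 + \frac{1}{3 \cdot 221} = 2 + \frac{1}{3} \cdot \frac{1}{221} = 2 + \frac{1}{663} = \frac{1327}{663} \approx 2.0015$)
$u = -166$ ($u = -15 - 151 = -166$)
$C{\left(n,20 \right)} \left(b + u\right) = \left(20 - -22\right) \left(\frac{1327}{663} - 166\right) = \left(20 + 22\right) \left(- \frac{108731}{663}\right) = 42 \left(- \frac{108731}{663}\right) = - \frac{1522234}{221}$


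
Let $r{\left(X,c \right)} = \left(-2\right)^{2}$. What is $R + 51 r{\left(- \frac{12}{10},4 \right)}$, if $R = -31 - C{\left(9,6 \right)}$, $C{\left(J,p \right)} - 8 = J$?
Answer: $156$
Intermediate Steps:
$C{\left(J,p \right)} = 8 + J$
$r{\left(X,c \right)} = 4$
$R = -48$ ($R = -31 - \left(8 + 9\right) = -31 - 17 = -48$)
$R + 51 r{\left(- \frac{12}{10},4 \right)} = -48 + 51 \cdot 4 = -48 + 204 = 156$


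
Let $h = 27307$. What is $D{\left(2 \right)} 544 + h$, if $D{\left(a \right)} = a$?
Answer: $28395$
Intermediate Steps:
$D{\left(2 \right)} 544 + h = 2 \cdot 544 + 27307 = 1088 + 27307 = 28395$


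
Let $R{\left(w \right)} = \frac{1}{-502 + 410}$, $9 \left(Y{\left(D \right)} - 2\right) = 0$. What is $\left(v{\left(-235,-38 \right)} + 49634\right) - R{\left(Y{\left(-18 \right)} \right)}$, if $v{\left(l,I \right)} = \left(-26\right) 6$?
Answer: $\frac{4551977}{92} \approx 49478.0$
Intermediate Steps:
$v{\left(l,I \right)} = -156$
$Y{\left(D \right)} = 2$ ($Y{\left(D \right)} = 2 + \frac{1}{9} \cdot 0 = 2 + 0 = 2$)
$R{\left(w \right)} = - \frac{1}{92}$ ($R{\left(w \right)} = \frac{1}{-92} = - \frac{1}{92}$)
$\left(v{\left(-235,-38 \right)} + 49634\right) - R{\left(Y{\left(-18 \right)} \right)} = \left(-156 + 49634\right) - - \frac{1}{92} = 49478 + \frac{1}{92} = \frac{4551977}{92}$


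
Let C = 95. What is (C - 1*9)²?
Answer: 7396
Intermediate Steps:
(C - 1*9)² = (95 - 1*9)² = (95 - 9)² = 86² = 7396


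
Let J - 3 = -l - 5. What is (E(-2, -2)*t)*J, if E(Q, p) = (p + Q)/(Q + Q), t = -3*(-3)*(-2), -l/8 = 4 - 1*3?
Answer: -108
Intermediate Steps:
l = -8 (l = -8*(4 - 1*3) = -8*(4 - 3) = -8*1 = -8)
t = -18 (t = 9*(-2) = -18)
J = 6 (J = 3 + (-1*(-8) - 5) = 3 + (8 - 5) = 3 + 3 = 6)
E(Q, p) = (Q + p)/(2*Q) (E(Q, p) = (Q + p)/((2*Q)) = (Q + p)*(1/(2*Q)) = (Q + p)/(2*Q))
(E(-2, -2)*t)*J = (((½)*(-2 - 2)/(-2))*(-18))*6 = (((½)*(-½)*(-4))*(-18))*6 = (1*(-18))*6 = -18*6 = -108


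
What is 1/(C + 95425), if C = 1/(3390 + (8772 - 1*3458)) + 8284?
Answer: 8704/902683137 ≈ 9.6424e-6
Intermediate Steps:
C = 72103937/8704 (C = 1/(3390 + (8772 - 3458)) + 8284 = 1/(3390 + 5314) + 8284 = 1/8704 + 8284 = 72103937/8704 ≈ 8284.0)
1/(C + 95425) = 1/(72103937/8704 + 95425) = 1/(902683137/8704) = 8704/902683137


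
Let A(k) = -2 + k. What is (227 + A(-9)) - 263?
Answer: -47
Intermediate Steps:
(227 + A(-9)) - 263 = (227 + (-2 - 9)) - 263 = (227 - 11) - 263 = 216 - 263 = -47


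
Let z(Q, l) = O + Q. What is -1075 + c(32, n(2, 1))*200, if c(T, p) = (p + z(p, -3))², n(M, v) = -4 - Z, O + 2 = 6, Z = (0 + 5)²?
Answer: 582125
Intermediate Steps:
Z = 25 (Z = 5² = 25)
O = 4 (O = -2 + 6 = 4)
n(M, v) = -29 (n(M, v) = -4 - 1*25 = -4 - 25 = -29)
z(Q, l) = 4 + Q
c(T, p) = (4 + 2*p)² (c(T, p) = (p + (4 + p))² = (4 + 2*p)²)
-1075 + c(32, n(2, 1))*200 = -1075 + (4*(2 - 29)²)*200 = -1075 + (4*(-27)²)*200 = -1075 + (4*729)*200 = -1075 + 2916*200 = -1075 + 583200 = 582125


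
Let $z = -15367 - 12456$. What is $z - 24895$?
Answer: $-52718$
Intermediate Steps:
$z = -27823$ ($z = -15367 - 12456 = -27823$)
$z - 24895 = -27823 - 24895 = -52718$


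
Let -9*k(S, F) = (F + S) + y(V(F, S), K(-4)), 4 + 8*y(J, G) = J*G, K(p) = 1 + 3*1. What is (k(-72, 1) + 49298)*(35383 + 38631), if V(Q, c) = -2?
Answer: 32844045563/9 ≈ 3.6493e+9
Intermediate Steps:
K(p) = 4 (K(p) = 1 + 3 = 4)
y(J, G) = -½ + G*J/8 (y(J, G) = -½ + (J*G)/8 = -½ + (G*J)/8 = -½ + G*J/8)
k(S, F) = ⅙ - F/9 - S/9 (k(S, F) = -((F + S) + (-½ + (⅛)*4*(-2)))/9 = -((F + S) + (-½ - 1))/9 = -((F + S) - 3/2)/9 = -(-3/2 + F + S)/9 = ⅙ - F/9 - S/9)
(k(-72, 1) + 49298)*(35383 + 38631) = ((⅙ - ⅑*1 - ⅑*(-72)) + 49298)*(35383 + 38631) = ((⅙ - ⅑ + 8) + 49298)*74014 = (145/18 + 49298)*74014 = (887509/18)*74014 = 32844045563/9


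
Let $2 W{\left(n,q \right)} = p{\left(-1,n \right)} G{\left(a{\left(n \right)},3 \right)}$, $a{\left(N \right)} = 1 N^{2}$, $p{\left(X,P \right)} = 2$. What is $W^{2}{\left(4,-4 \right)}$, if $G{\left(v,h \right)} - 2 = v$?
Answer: $324$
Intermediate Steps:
$a{\left(N \right)} = N^{2}$
$G{\left(v,h \right)} = 2 + v$
$W{\left(n,q \right)} = 2 + n^{2}$ ($W{\left(n,q \right)} = \frac{2 \left(2 + n^{2}\right)}{2} = \frac{4 + 2 n^{2}}{2} = 2 + n^{2}$)
$W^{2}{\left(4,-4 \right)} = \left(2 + 4^{2}\right)^{2} = \left(2 + 16\right)^{2} = 18^{2} = 324$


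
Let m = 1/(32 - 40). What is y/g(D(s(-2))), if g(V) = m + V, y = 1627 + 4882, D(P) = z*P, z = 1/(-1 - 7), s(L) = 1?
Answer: -26036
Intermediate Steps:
z = -1/8 (z = 1/(-8) = -1/8 ≈ -0.12500)
D(P) = -P/8
y = 6509
m = -1/8 (m = 1/(-8) = -1/8 ≈ -0.12500)
g(V) = -1/8 + V
y/g(D(s(-2))) = 6509/(-1/8 - 1/8*1) = 6509/(-1/8 - 1/8) = 6509/(-1/4) = 6509*(-4) = -26036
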